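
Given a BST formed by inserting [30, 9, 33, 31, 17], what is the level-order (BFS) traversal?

Tree insertion order: [30, 9, 33, 31, 17]
Tree (level-order array): [30, 9, 33, None, 17, 31]
BFS from the root, enqueuing left then right child of each popped node:
  queue [30] -> pop 30, enqueue [9, 33], visited so far: [30]
  queue [9, 33] -> pop 9, enqueue [17], visited so far: [30, 9]
  queue [33, 17] -> pop 33, enqueue [31], visited so far: [30, 9, 33]
  queue [17, 31] -> pop 17, enqueue [none], visited so far: [30, 9, 33, 17]
  queue [31] -> pop 31, enqueue [none], visited so far: [30, 9, 33, 17, 31]
Result: [30, 9, 33, 17, 31]


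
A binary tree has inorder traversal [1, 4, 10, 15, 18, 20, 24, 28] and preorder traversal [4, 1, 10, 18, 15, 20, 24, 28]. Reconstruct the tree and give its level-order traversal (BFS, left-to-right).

Inorder:  [1, 4, 10, 15, 18, 20, 24, 28]
Preorder: [4, 1, 10, 18, 15, 20, 24, 28]
Algorithm: preorder visits root first, so consume preorder in order;
for each root, split the current inorder slice at that value into
left-subtree inorder and right-subtree inorder, then recurse.
Recursive splits:
  root=4; inorder splits into left=[1], right=[10, 15, 18, 20, 24, 28]
  root=1; inorder splits into left=[], right=[]
  root=10; inorder splits into left=[], right=[15, 18, 20, 24, 28]
  root=18; inorder splits into left=[15], right=[20, 24, 28]
  root=15; inorder splits into left=[], right=[]
  root=20; inorder splits into left=[], right=[24, 28]
  root=24; inorder splits into left=[], right=[28]
  root=28; inorder splits into left=[], right=[]
Reconstructed level-order: [4, 1, 10, 18, 15, 20, 24, 28]


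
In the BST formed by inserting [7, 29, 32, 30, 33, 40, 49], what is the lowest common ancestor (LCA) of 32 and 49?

Tree insertion order: [7, 29, 32, 30, 33, 40, 49]
Tree (level-order array): [7, None, 29, None, 32, 30, 33, None, None, None, 40, None, 49]
In a BST, the LCA of p=32, q=49 is the first node v on the
root-to-leaf path with p <= v <= q (go left if both < v, right if both > v).
Walk from root:
  at 7: both 32 and 49 > 7, go right
  at 29: both 32 and 49 > 29, go right
  at 32: 32 <= 32 <= 49, this is the LCA
LCA = 32


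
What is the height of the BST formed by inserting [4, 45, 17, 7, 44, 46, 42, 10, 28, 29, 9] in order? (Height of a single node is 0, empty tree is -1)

Insertion order: [4, 45, 17, 7, 44, 46, 42, 10, 28, 29, 9]
Tree (level-order array): [4, None, 45, 17, 46, 7, 44, None, None, None, 10, 42, None, 9, None, 28, None, None, None, None, 29]
Compute height bottom-up (empty subtree = -1):
  height(9) = 1 + max(-1, -1) = 0
  height(10) = 1 + max(0, -1) = 1
  height(7) = 1 + max(-1, 1) = 2
  height(29) = 1 + max(-1, -1) = 0
  height(28) = 1 + max(-1, 0) = 1
  height(42) = 1 + max(1, -1) = 2
  height(44) = 1 + max(2, -1) = 3
  height(17) = 1 + max(2, 3) = 4
  height(46) = 1 + max(-1, -1) = 0
  height(45) = 1 + max(4, 0) = 5
  height(4) = 1 + max(-1, 5) = 6
Height = 6


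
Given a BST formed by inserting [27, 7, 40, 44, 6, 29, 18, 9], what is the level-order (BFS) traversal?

Tree insertion order: [27, 7, 40, 44, 6, 29, 18, 9]
Tree (level-order array): [27, 7, 40, 6, 18, 29, 44, None, None, 9]
BFS from the root, enqueuing left then right child of each popped node:
  queue [27] -> pop 27, enqueue [7, 40], visited so far: [27]
  queue [7, 40] -> pop 7, enqueue [6, 18], visited so far: [27, 7]
  queue [40, 6, 18] -> pop 40, enqueue [29, 44], visited so far: [27, 7, 40]
  queue [6, 18, 29, 44] -> pop 6, enqueue [none], visited so far: [27, 7, 40, 6]
  queue [18, 29, 44] -> pop 18, enqueue [9], visited so far: [27, 7, 40, 6, 18]
  queue [29, 44, 9] -> pop 29, enqueue [none], visited so far: [27, 7, 40, 6, 18, 29]
  queue [44, 9] -> pop 44, enqueue [none], visited so far: [27, 7, 40, 6, 18, 29, 44]
  queue [9] -> pop 9, enqueue [none], visited so far: [27, 7, 40, 6, 18, 29, 44, 9]
Result: [27, 7, 40, 6, 18, 29, 44, 9]


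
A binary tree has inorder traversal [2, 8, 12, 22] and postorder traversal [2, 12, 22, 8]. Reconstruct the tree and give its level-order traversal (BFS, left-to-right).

Inorder:   [2, 8, 12, 22]
Postorder: [2, 12, 22, 8]
Algorithm: postorder visits root last, so walk postorder right-to-left;
each value is the root of the current inorder slice — split it at that
value, recurse on the right subtree first, then the left.
Recursive splits:
  root=8; inorder splits into left=[2], right=[12, 22]
  root=22; inorder splits into left=[12], right=[]
  root=12; inorder splits into left=[], right=[]
  root=2; inorder splits into left=[], right=[]
Reconstructed level-order: [8, 2, 22, 12]


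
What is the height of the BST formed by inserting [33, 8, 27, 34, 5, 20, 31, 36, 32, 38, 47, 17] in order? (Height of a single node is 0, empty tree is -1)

Insertion order: [33, 8, 27, 34, 5, 20, 31, 36, 32, 38, 47, 17]
Tree (level-order array): [33, 8, 34, 5, 27, None, 36, None, None, 20, 31, None, 38, 17, None, None, 32, None, 47]
Compute height bottom-up (empty subtree = -1):
  height(5) = 1 + max(-1, -1) = 0
  height(17) = 1 + max(-1, -1) = 0
  height(20) = 1 + max(0, -1) = 1
  height(32) = 1 + max(-1, -1) = 0
  height(31) = 1 + max(-1, 0) = 1
  height(27) = 1 + max(1, 1) = 2
  height(8) = 1 + max(0, 2) = 3
  height(47) = 1 + max(-1, -1) = 0
  height(38) = 1 + max(-1, 0) = 1
  height(36) = 1 + max(-1, 1) = 2
  height(34) = 1 + max(-1, 2) = 3
  height(33) = 1 + max(3, 3) = 4
Height = 4


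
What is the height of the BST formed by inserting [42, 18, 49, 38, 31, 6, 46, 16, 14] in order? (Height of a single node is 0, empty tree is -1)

Insertion order: [42, 18, 49, 38, 31, 6, 46, 16, 14]
Tree (level-order array): [42, 18, 49, 6, 38, 46, None, None, 16, 31, None, None, None, 14]
Compute height bottom-up (empty subtree = -1):
  height(14) = 1 + max(-1, -1) = 0
  height(16) = 1 + max(0, -1) = 1
  height(6) = 1 + max(-1, 1) = 2
  height(31) = 1 + max(-1, -1) = 0
  height(38) = 1 + max(0, -1) = 1
  height(18) = 1 + max(2, 1) = 3
  height(46) = 1 + max(-1, -1) = 0
  height(49) = 1 + max(0, -1) = 1
  height(42) = 1 + max(3, 1) = 4
Height = 4


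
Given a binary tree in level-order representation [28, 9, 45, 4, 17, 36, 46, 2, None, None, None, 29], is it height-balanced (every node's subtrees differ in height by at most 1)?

Tree (level-order array): [28, 9, 45, 4, 17, 36, 46, 2, None, None, None, 29]
Definition: a tree is height-balanced if, at every node, |h(left) - h(right)| <= 1 (empty subtree has height -1).
Bottom-up per-node check:
  node 2: h_left=-1, h_right=-1, diff=0 [OK], height=0
  node 4: h_left=0, h_right=-1, diff=1 [OK], height=1
  node 17: h_left=-1, h_right=-1, diff=0 [OK], height=0
  node 9: h_left=1, h_right=0, diff=1 [OK], height=2
  node 29: h_left=-1, h_right=-1, diff=0 [OK], height=0
  node 36: h_left=0, h_right=-1, diff=1 [OK], height=1
  node 46: h_left=-1, h_right=-1, diff=0 [OK], height=0
  node 45: h_left=1, h_right=0, diff=1 [OK], height=2
  node 28: h_left=2, h_right=2, diff=0 [OK], height=3
All nodes satisfy the balance condition.
Result: Balanced


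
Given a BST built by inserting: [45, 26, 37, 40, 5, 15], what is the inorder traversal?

Tree insertion order: [45, 26, 37, 40, 5, 15]
Tree (level-order array): [45, 26, None, 5, 37, None, 15, None, 40]
Inorder traversal: [5, 15, 26, 37, 40, 45]


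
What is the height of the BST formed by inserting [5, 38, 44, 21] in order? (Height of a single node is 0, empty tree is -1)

Insertion order: [5, 38, 44, 21]
Tree (level-order array): [5, None, 38, 21, 44]
Compute height bottom-up (empty subtree = -1):
  height(21) = 1 + max(-1, -1) = 0
  height(44) = 1 + max(-1, -1) = 0
  height(38) = 1 + max(0, 0) = 1
  height(5) = 1 + max(-1, 1) = 2
Height = 2


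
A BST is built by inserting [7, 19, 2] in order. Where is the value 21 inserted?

Starting tree (level order): [7, 2, 19]
Insertion path: 7 -> 19
Result: insert 21 as right child of 19
Final tree (level order): [7, 2, 19, None, None, None, 21]


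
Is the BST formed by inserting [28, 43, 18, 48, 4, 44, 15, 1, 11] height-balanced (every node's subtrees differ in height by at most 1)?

Tree (level-order array): [28, 18, 43, 4, None, None, 48, 1, 15, 44, None, None, None, 11]
Definition: a tree is height-balanced if, at every node, |h(left) - h(right)| <= 1 (empty subtree has height -1).
Bottom-up per-node check:
  node 1: h_left=-1, h_right=-1, diff=0 [OK], height=0
  node 11: h_left=-1, h_right=-1, diff=0 [OK], height=0
  node 15: h_left=0, h_right=-1, diff=1 [OK], height=1
  node 4: h_left=0, h_right=1, diff=1 [OK], height=2
  node 18: h_left=2, h_right=-1, diff=3 [FAIL (|2--1|=3 > 1)], height=3
  node 44: h_left=-1, h_right=-1, diff=0 [OK], height=0
  node 48: h_left=0, h_right=-1, diff=1 [OK], height=1
  node 43: h_left=-1, h_right=1, diff=2 [FAIL (|-1-1|=2 > 1)], height=2
  node 28: h_left=3, h_right=2, diff=1 [OK], height=4
Node 18 violates the condition: |2 - -1| = 3 > 1.
Result: Not balanced


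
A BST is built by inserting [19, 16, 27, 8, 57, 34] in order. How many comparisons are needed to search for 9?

Search path for 9: 19 -> 16 -> 8
Found: False
Comparisons: 3


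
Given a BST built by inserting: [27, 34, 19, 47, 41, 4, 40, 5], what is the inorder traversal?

Tree insertion order: [27, 34, 19, 47, 41, 4, 40, 5]
Tree (level-order array): [27, 19, 34, 4, None, None, 47, None, 5, 41, None, None, None, 40]
Inorder traversal: [4, 5, 19, 27, 34, 40, 41, 47]


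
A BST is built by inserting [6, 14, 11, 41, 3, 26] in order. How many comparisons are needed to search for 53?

Search path for 53: 6 -> 14 -> 41
Found: False
Comparisons: 3


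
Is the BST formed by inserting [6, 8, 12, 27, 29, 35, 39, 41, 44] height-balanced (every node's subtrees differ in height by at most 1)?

Tree (level-order array): [6, None, 8, None, 12, None, 27, None, 29, None, 35, None, 39, None, 41, None, 44]
Definition: a tree is height-balanced if, at every node, |h(left) - h(right)| <= 1 (empty subtree has height -1).
Bottom-up per-node check:
  node 44: h_left=-1, h_right=-1, diff=0 [OK], height=0
  node 41: h_left=-1, h_right=0, diff=1 [OK], height=1
  node 39: h_left=-1, h_right=1, diff=2 [FAIL (|-1-1|=2 > 1)], height=2
  node 35: h_left=-1, h_right=2, diff=3 [FAIL (|-1-2|=3 > 1)], height=3
  node 29: h_left=-1, h_right=3, diff=4 [FAIL (|-1-3|=4 > 1)], height=4
  node 27: h_left=-1, h_right=4, diff=5 [FAIL (|-1-4|=5 > 1)], height=5
  node 12: h_left=-1, h_right=5, diff=6 [FAIL (|-1-5|=6 > 1)], height=6
  node 8: h_left=-1, h_right=6, diff=7 [FAIL (|-1-6|=7 > 1)], height=7
  node 6: h_left=-1, h_right=7, diff=8 [FAIL (|-1-7|=8 > 1)], height=8
Node 39 violates the condition: |-1 - 1| = 2 > 1.
Result: Not balanced


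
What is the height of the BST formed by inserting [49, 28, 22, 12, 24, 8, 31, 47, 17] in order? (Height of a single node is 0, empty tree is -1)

Insertion order: [49, 28, 22, 12, 24, 8, 31, 47, 17]
Tree (level-order array): [49, 28, None, 22, 31, 12, 24, None, 47, 8, 17]
Compute height bottom-up (empty subtree = -1):
  height(8) = 1 + max(-1, -1) = 0
  height(17) = 1 + max(-1, -1) = 0
  height(12) = 1 + max(0, 0) = 1
  height(24) = 1 + max(-1, -1) = 0
  height(22) = 1 + max(1, 0) = 2
  height(47) = 1 + max(-1, -1) = 0
  height(31) = 1 + max(-1, 0) = 1
  height(28) = 1 + max(2, 1) = 3
  height(49) = 1 + max(3, -1) = 4
Height = 4


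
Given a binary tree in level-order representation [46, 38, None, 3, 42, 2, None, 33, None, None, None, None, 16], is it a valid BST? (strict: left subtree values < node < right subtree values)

Level-order array: [46, 38, None, 3, 42, 2, None, 33, None, None, None, None, 16]
Validate using subtree bounds (lo, hi): at each node, require lo < value < hi,
then recurse left with hi=value and right with lo=value.
Preorder trace (stopping at first violation):
  at node 46 with bounds (-inf, +inf): OK
  at node 38 with bounds (-inf, 46): OK
  at node 3 with bounds (-inf, 38): OK
  at node 2 with bounds (-inf, 3): OK
  at node 42 with bounds (38, 46): OK
  at node 33 with bounds (38, 42): VIOLATION
Node 33 violates its bound: not (38 < 33 < 42).
Result: Not a valid BST


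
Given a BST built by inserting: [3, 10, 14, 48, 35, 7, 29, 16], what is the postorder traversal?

Tree insertion order: [3, 10, 14, 48, 35, 7, 29, 16]
Tree (level-order array): [3, None, 10, 7, 14, None, None, None, 48, 35, None, 29, None, 16]
Postorder traversal: [7, 16, 29, 35, 48, 14, 10, 3]


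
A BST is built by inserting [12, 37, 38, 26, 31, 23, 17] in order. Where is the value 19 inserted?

Starting tree (level order): [12, None, 37, 26, 38, 23, 31, None, None, 17]
Insertion path: 12 -> 37 -> 26 -> 23 -> 17
Result: insert 19 as right child of 17
Final tree (level order): [12, None, 37, 26, 38, 23, 31, None, None, 17, None, None, None, None, 19]


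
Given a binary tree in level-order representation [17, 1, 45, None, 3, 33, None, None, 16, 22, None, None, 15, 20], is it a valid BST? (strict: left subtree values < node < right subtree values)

Level-order array: [17, 1, 45, None, 3, 33, None, None, 16, 22, None, None, 15, 20]
Validate using subtree bounds (lo, hi): at each node, require lo < value < hi,
then recurse left with hi=value and right with lo=value.
Preorder trace (stopping at first violation):
  at node 17 with bounds (-inf, +inf): OK
  at node 1 with bounds (-inf, 17): OK
  at node 3 with bounds (1, 17): OK
  at node 16 with bounds (3, 17): OK
  at node 15 with bounds (16, 17): VIOLATION
Node 15 violates its bound: not (16 < 15 < 17).
Result: Not a valid BST


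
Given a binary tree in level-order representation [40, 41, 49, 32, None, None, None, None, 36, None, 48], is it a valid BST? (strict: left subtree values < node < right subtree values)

Level-order array: [40, 41, 49, 32, None, None, None, None, 36, None, 48]
Validate using subtree bounds (lo, hi): at each node, require lo < value < hi,
then recurse left with hi=value and right with lo=value.
Preorder trace (stopping at first violation):
  at node 40 with bounds (-inf, +inf): OK
  at node 41 with bounds (-inf, 40): VIOLATION
Node 41 violates its bound: not (-inf < 41 < 40).
Result: Not a valid BST


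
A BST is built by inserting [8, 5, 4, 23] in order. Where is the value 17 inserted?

Starting tree (level order): [8, 5, 23, 4]
Insertion path: 8 -> 23
Result: insert 17 as left child of 23
Final tree (level order): [8, 5, 23, 4, None, 17]


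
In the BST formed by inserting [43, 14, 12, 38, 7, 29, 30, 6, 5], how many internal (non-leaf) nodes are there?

Tree built from: [43, 14, 12, 38, 7, 29, 30, 6, 5]
Tree (level-order array): [43, 14, None, 12, 38, 7, None, 29, None, 6, None, None, 30, 5]
Rule: An internal node has at least one child.
Per-node child counts:
  node 43: 1 child(ren)
  node 14: 2 child(ren)
  node 12: 1 child(ren)
  node 7: 1 child(ren)
  node 6: 1 child(ren)
  node 5: 0 child(ren)
  node 38: 1 child(ren)
  node 29: 1 child(ren)
  node 30: 0 child(ren)
Matching nodes: [43, 14, 12, 7, 6, 38, 29]
Count of internal (non-leaf) nodes: 7


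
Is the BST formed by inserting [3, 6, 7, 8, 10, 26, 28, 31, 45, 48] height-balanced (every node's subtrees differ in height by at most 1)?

Tree (level-order array): [3, None, 6, None, 7, None, 8, None, 10, None, 26, None, 28, None, 31, None, 45, None, 48]
Definition: a tree is height-balanced if, at every node, |h(left) - h(right)| <= 1 (empty subtree has height -1).
Bottom-up per-node check:
  node 48: h_left=-1, h_right=-1, diff=0 [OK], height=0
  node 45: h_left=-1, h_right=0, diff=1 [OK], height=1
  node 31: h_left=-1, h_right=1, diff=2 [FAIL (|-1-1|=2 > 1)], height=2
  node 28: h_left=-1, h_right=2, diff=3 [FAIL (|-1-2|=3 > 1)], height=3
  node 26: h_left=-1, h_right=3, diff=4 [FAIL (|-1-3|=4 > 1)], height=4
  node 10: h_left=-1, h_right=4, diff=5 [FAIL (|-1-4|=5 > 1)], height=5
  node 8: h_left=-1, h_right=5, diff=6 [FAIL (|-1-5|=6 > 1)], height=6
  node 7: h_left=-1, h_right=6, diff=7 [FAIL (|-1-6|=7 > 1)], height=7
  node 6: h_left=-1, h_right=7, diff=8 [FAIL (|-1-7|=8 > 1)], height=8
  node 3: h_left=-1, h_right=8, diff=9 [FAIL (|-1-8|=9 > 1)], height=9
Node 31 violates the condition: |-1 - 1| = 2 > 1.
Result: Not balanced


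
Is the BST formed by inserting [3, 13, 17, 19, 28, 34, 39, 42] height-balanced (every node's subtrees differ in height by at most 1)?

Tree (level-order array): [3, None, 13, None, 17, None, 19, None, 28, None, 34, None, 39, None, 42]
Definition: a tree is height-balanced if, at every node, |h(left) - h(right)| <= 1 (empty subtree has height -1).
Bottom-up per-node check:
  node 42: h_left=-1, h_right=-1, diff=0 [OK], height=0
  node 39: h_left=-1, h_right=0, diff=1 [OK], height=1
  node 34: h_left=-1, h_right=1, diff=2 [FAIL (|-1-1|=2 > 1)], height=2
  node 28: h_left=-1, h_right=2, diff=3 [FAIL (|-1-2|=3 > 1)], height=3
  node 19: h_left=-1, h_right=3, diff=4 [FAIL (|-1-3|=4 > 1)], height=4
  node 17: h_left=-1, h_right=4, diff=5 [FAIL (|-1-4|=5 > 1)], height=5
  node 13: h_left=-1, h_right=5, diff=6 [FAIL (|-1-5|=6 > 1)], height=6
  node 3: h_left=-1, h_right=6, diff=7 [FAIL (|-1-6|=7 > 1)], height=7
Node 34 violates the condition: |-1 - 1| = 2 > 1.
Result: Not balanced


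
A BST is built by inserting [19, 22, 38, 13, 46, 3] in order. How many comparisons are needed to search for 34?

Search path for 34: 19 -> 22 -> 38
Found: False
Comparisons: 3


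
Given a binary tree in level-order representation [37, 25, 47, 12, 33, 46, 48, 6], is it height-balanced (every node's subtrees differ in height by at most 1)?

Tree (level-order array): [37, 25, 47, 12, 33, 46, 48, 6]
Definition: a tree is height-balanced if, at every node, |h(left) - h(right)| <= 1 (empty subtree has height -1).
Bottom-up per-node check:
  node 6: h_left=-1, h_right=-1, diff=0 [OK], height=0
  node 12: h_left=0, h_right=-1, diff=1 [OK], height=1
  node 33: h_left=-1, h_right=-1, diff=0 [OK], height=0
  node 25: h_left=1, h_right=0, diff=1 [OK], height=2
  node 46: h_left=-1, h_right=-1, diff=0 [OK], height=0
  node 48: h_left=-1, h_right=-1, diff=0 [OK], height=0
  node 47: h_left=0, h_right=0, diff=0 [OK], height=1
  node 37: h_left=2, h_right=1, diff=1 [OK], height=3
All nodes satisfy the balance condition.
Result: Balanced


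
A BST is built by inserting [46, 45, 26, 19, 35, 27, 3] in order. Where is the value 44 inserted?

Starting tree (level order): [46, 45, None, 26, None, 19, 35, 3, None, 27]
Insertion path: 46 -> 45 -> 26 -> 35
Result: insert 44 as right child of 35
Final tree (level order): [46, 45, None, 26, None, 19, 35, 3, None, 27, 44]


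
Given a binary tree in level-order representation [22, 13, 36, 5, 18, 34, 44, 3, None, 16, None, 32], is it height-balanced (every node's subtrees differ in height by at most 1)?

Tree (level-order array): [22, 13, 36, 5, 18, 34, 44, 3, None, 16, None, 32]
Definition: a tree is height-balanced if, at every node, |h(left) - h(right)| <= 1 (empty subtree has height -1).
Bottom-up per-node check:
  node 3: h_left=-1, h_right=-1, diff=0 [OK], height=0
  node 5: h_left=0, h_right=-1, diff=1 [OK], height=1
  node 16: h_left=-1, h_right=-1, diff=0 [OK], height=0
  node 18: h_left=0, h_right=-1, diff=1 [OK], height=1
  node 13: h_left=1, h_right=1, diff=0 [OK], height=2
  node 32: h_left=-1, h_right=-1, diff=0 [OK], height=0
  node 34: h_left=0, h_right=-1, diff=1 [OK], height=1
  node 44: h_left=-1, h_right=-1, diff=0 [OK], height=0
  node 36: h_left=1, h_right=0, diff=1 [OK], height=2
  node 22: h_left=2, h_right=2, diff=0 [OK], height=3
All nodes satisfy the balance condition.
Result: Balanced


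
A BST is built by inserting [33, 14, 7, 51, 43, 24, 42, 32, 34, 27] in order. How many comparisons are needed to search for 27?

Search path for 27: 33 -> 14 -> 24 -> 32 -> 27
Found: True
Comparisons: 5


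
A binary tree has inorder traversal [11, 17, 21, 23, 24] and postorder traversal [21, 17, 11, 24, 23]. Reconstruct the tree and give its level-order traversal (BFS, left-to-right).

Inorder:   [11, 17, 21, 23, 24]
Postorder: [21, 17, 11, 24, 23]
Algorithm: postorder visits root last, so walk postorder right-to-left;
each value is the root of the current inorder slice — split it at that
value, recurse on the right subtree first, then the left.
Recursive splits:
  root=23; inorder splits into left=[11, 17, 21], right=[24]
  root=24; inorder splits into left=[], right=[]
  root=11; inorder splits into left=[], right=[17, 21]
  root=17; inorder splits into left=[], right=[21]
  root=21; inorder splits into left=[], right=[]
Reconstructed level-order: [23, 11, 24, 17, 21]


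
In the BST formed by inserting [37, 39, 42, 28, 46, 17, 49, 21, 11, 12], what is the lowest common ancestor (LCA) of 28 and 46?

Tree insertion order: [37, 39, 42, 28, 46, 17, 49, 21, 11, 12]
Tree (level-order array): [37, 28, 39, 17, None, None, 42, 11, 21, None, 46, None, 12, None, None, None, 49]
In a BST, the LCA of p=28, q=46 is the first node v on the
root-to-leaf path with p <= v <= q (go left if both < v, right if both > v).
Walk from root:
  at 37: 28 <= 37 <= 46, this is the LCA
LCA = 37


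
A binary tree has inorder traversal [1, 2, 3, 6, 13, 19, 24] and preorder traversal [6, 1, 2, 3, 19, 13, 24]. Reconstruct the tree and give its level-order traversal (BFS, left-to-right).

Inorder:  [1, 2, 3, 6, 13, 19, 24]
Preorder: [6, 1, 2, 3, 19, 13, 24]
Algorithm: preorder visits root first, so consume preorder in order;
for each root, split the current inorder slice at that value into
left-subtree inorder and right-subtree inorder, then recurse.
Recursive splits:
  root=6; inorder splits into left=[1, 2, 3], right=[13, 19, 24]
  root=1; inorder splits into left=[], right=[2, 3]
  root=2; inorder splits into left=[], right=[3]
  root=3; inorder splits into left=[], right=[]
  root=19; inorder splits into left=[13], right=[24]
  root=13; inorder splits into left=[], right=[]
  root=24; inorder splits into left=[], right=[]
Reconstructed level-order: [6, 1, 19, 2, 13, 24, 3]


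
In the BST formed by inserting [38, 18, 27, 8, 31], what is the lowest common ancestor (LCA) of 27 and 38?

Tree insertion order: [38, 18, 27, 8, 31]
Tree (level-order array): [38, 18, None, 8, 27, None, None, None, 31]
In a BST, the LCA of p=27, q=38 is the first node v on the
root-to-leaf path with p <= v <= q (go left if both < v, right if both > v).
Walk from root:
  at 38: 27 <= 38 <= 38, this is the LCA
LCA = 38


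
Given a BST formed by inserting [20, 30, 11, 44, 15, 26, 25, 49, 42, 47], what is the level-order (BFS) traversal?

Tree insertion order: [20, 30, 11, 44, 15, 26, 25, 49, 42, 47]
Tree (level-order array): [20, 11, 30, None, 15, 26, 44, None, None, 25, None, 42, 49, None, None, None, None, 47]
BFS from the root, enqueuing left then right child of each popped node:
  queue [20] -> pop 20, enqueue [11, 30], visited so far: [20]
  queue [11, 30] -> pop 11, enqueue [15], visited so far: [20, 11]
  queue [30, 15] -> pop 30, enqueue [26, 44], visited so far: [20, 11, 30]
  queue [15, 26, 44] -> pop 15, enqueue [none], visited so far: [20, 11, 30, 15]
  queue [26, 44] -> pop 26, enqueue [25], visited so far: [20, 11, 30, 15, 26]
  queue [44, 25] -> pop 44, enqueue [42, 49], visited so far: [20, 11, 30, 15, 26, 44]
  queue [25, 42, 49] -> pop 25, enqueue [none], visited so far: [20, 11, 30, 15, 26, 44, 25]
  queue [42, 49] -> pop 42, enqueue [none], visited so far: [20, 11, 30, 15, 26, 44, 25, 42]
  queue [49] -> pop 49, enqueue [47], visited so far: [20, 11, 30, 15, 26, 44, 25, 42, 49]
  queue [47] -> pop 47, enqueue [none], visited so far: [20, 11, 30, 15, 26, 44, 25, 42, 49, 47]
Result: [20, 11, 30, 15, 26, 44, 25, 42, 49, 47]


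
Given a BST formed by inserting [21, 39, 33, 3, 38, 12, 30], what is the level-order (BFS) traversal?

Tree insertion order: [21, 39, 33, 3, 38, 12, 30]
Tree (level-order array): [21, 3, 39, None, 12, 33, None, None, None, 30, 38]
BFS from the root, enqueuing left then right child of each popped node:
  queue [21] -> pop 21, enqueue [3, 39], visited so far: [21]
  queue [3, 39] -> pop 3, enqueue [12], visited so far: [21, 3]
  queue [39, 12] -> pop 39, enqueue [33], visited so far: [21, 3, 39]
  queue [12, 33] -> pop 12, enqueue [none], visited so far: [21, 3, 39, 12]
  queue [33] -> pop 33, enqueue [30, 38], visited so far: [21, 3, 39, 12, 33]
  queue [30, 38] -> pop 30, enqueue [none], visited so far: [21, 3, 39, 12, 33, 30]
  queue [38] -> pop 38, enqueue [none], visited so far: [21, 3, 39, 12, 33, 30, 38]
Result: [21, 3, 39, 12, 33, 30, 38]


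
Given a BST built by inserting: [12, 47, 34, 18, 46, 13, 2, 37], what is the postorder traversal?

Tree insertion order: [12, 47, 34, 18, 46, 13, 2, 37]
Tree (level-order array): [12, 2, 47, None, None, 34, None, 18, 46, 13, None, 37]
Postorder traversal: [2, 13, 18, 37, 46, 34, 47, 12]


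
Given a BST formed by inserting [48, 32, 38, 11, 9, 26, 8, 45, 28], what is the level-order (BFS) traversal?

Tree insertion order: [48, 32, 38, 11, 9, 26, 8, 45, 28]
Tree (level-order array): [48, 32, None, 11, 38, 9, 26, None, 45, 8, None, None, 28]
BFS from the root, enqueuing left then right child of each popped node:
  queue [48] -> pop 48, enqueue [32], visited so far: [48]
  queue [32] -> pop 32, enqueue [11, 38], visited so far: [48, 32]
  queue [11, 38] -> pop 11, enqueue [9, 26], visited so far: [48, 32, 11]
  queue [38, 9, 26] -> pop 38, enqueue [45], visited so far: [48, 32, 11, 38]
  queue [9, 26, 45] -> pop 9, enqueue [8], visited so far: [48, 32, 11, 38, 9]
  queue [26, 45, 8] -> pop 26, enqueue [28], visited so far: [48, 32, 11, 38, 9, 26]
  queue [45, 8, 28] -> pop 45, enqueue [none], visited so far: [48, 32, 11, 38, 9, 26, 45]
  queue [8, 28] -> pop 8, enqueue [none], visited so far: [48, 32, 11, 38, 9, 26, 45, 8]
  queue [28] -> pop 28, enqueue [none], visited so far: [48, 32, 11, 38, 9, 26, 45, 8, 28]
Result: [48, 32, 11, 38, 9, 26, 45, 8, 28]


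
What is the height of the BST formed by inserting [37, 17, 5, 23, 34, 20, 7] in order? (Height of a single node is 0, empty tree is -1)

Insertion order: [37, 17, 5, 23, 34, 20, 7]
Tree (level-order array): [37, 17, None, 5, 23, None, 7, 20, 34]
Compute height bottom-up (empty subtree = -1):
  height(7) = 1 + max(-1, -1) = 0
  height(5) = 1 + max(-1, 0) = 1
  height(20) = 1 + max(-1, -1) = 0
  height(34) = 1 + max(-1, -1) = 0
  height(23) = 1 + max(0, 0) = 1
  height(17) = 1 + max(1, 1) = 2
  height(37) = 1 + max(2, -1) = 3
Height = 3


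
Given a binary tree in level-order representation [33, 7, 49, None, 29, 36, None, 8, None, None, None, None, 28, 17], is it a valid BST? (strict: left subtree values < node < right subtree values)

Level-order array: [33, 7, 49, None, 29, 36, None, 8, None, None, None, None, 28, 17]
Validate using subtree bounds (lo, hi): at each node, require lo < value < hi,
then recurse left with hi=value and right with lo=value.
Preorder trace (stopping at first violation):
  at node 33 with bounds (-inf, +inf): OK
  at node 7 with bounds (-inf, 33): OK
  at node 29 with bounds (7, 33): OK
  at node 8 with bounds (7, 29): OK
  at node 28 with bounds (8, 29): OK
  at node 17 with bounds (8, 28): OK
  at node 49 with bounds (33, +inf): OK
  at node 36 with bounds (33, 49): OK
No violation found at any node.
Result: Valid BST


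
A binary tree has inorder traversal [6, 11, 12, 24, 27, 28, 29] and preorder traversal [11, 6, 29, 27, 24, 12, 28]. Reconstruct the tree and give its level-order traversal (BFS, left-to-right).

Inorder:  [6, 11, 12, 24, 27, 28, 29]
Preorder: [11, 6, 29, 27, 24, 12, 28]
Algorithm: preorder visits root first, so consume preorder in order;
for each root, split the current inorder slice at that value into
left-subtree inorder and right-subtree inorder, then recurse.
Recursive splits:
  root=11; inorder splits into left=[6], right=[12, 24, 27, 28, 29]
  root=6; inorder splits into left=[], right=[]
  root=29; inorder splits into left=[12, 24, 27, 28], right=[]
  root=27; inorder splits into left=[12, 24], right=[28]
  root=24; inorder splits into left=[12], right=[]
  root=12; inorder splits into left=[], right=[]
  root=28; inorder splits into left=[], right=[]
Reconstructed level-order: [11, 6, 29, 27, 24, 28, 12]


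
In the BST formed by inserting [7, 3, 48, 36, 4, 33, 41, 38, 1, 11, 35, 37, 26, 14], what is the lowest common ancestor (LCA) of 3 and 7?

Tree insertion order: [7, 3, 48, 36, 4, 33, 41, 38, 1, 11, 35, 37, 26, 14]
Tree (level-order array): [7, 3, 48, 1, 4, 36, None, None, None, None, None, 33, 41, 11, 35, 38, None, None, 26, None, None, 37, None, 14]
In a BST, the LCA of p=3, q=7 is the first node v on the
root-to-leaf path with p <= v <= q (go left if both < v, right if both > v).
Walk from root:
  at 7: 3 <= 7 <= 7, this is the LCA
LCA = 7


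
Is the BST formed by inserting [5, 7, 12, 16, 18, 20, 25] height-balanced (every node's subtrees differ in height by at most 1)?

Tree (level-order array): [5, None, 7, None, 12, None, 16, None, 18, None, 20, None, 25]
Definition: a tree is height-balanced if, at every node, |h(left) - h(right)| <= 1 (empty subtree has height -1).
Bottom-up per-node check:
  node 25: h_left=-1, h_right=-1, diff=0 [OK], height=0
  node 20: h_left=-1, h_right=0, diff=1 [OK], height=1
  node 18: h_left=-1, h_right=1, diff=2 [FAIL (|-1-1|=2 > 1)], height=2
  node 16: h_left=-1, h_right=2, diff=3 [FAIL (|-1-2|=3 > 1)], height=3
  node 12: h_left=-1, h_right=3, diff=4 [FAIL (|-1-3|=4 > 1)], height=4
  node 7: h_left=-1, h_right=4, diff=5 [FAIL (|-1-4|=5 > 1)], height=5
  node 5: h_left=-1, h_right=5, diff=6 [FAIL (|-1-5|=6 > 1)], height=6
Node 18 violates the condition: |-1 - 1| = 2 > 1.
Result: Not balanced


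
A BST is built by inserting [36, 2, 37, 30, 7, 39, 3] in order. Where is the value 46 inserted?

Starting tree (level order): [36, 2, 37, None, 30, None, 39, 7, None, None, None, 3]
Insertion path: 36 -> 37 -> 39
Result: insert 46 as right child of 39
Final tree (level order): [36, 2, 37, None, 30, None, 39, 7, None, None, 46, 3]


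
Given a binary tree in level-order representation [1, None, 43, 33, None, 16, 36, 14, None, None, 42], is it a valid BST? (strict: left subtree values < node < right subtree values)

Level-order array: [1, None, 43, 33, None, 16, 36, 14, None, None, 42]
Validate using subtree bounds (lo, hi): at each node, require lo < value < hi,
then recurse left with hi=value and right with lo=value.
Preorder trace (stopping at first violation):
  at node 1 with bounds (-inf, +inf): OK
  at node 43 with bounds (1, +inf): OK
  at node 33 with bounds (1, 43): OK
  at node 16 with bounds (1, 33): OK
  at node 14 with bounds (1, 16): OK
  at node 36 with bounds (33, 43): OK
  at node 42 with bounds (36, 43): OK
No violation found at any node.
Result: Valid BST


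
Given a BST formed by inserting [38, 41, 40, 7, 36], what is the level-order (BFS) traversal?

Tree insertion order: [38, 41, 40, 7, 36]
Tree (level-order array): [38, 7, 41, None, 36, 40]
BFS from the root, enqueuing left then right child of each popped node:
  queue [38] -> pop 38, enqueue [7, 41], visited so far: [38]
  queue [7, 41] -> pop 7, enqueue [36], visited so far: [38, 7]
  queue [41, 36] -> pop 41, enqueue [40], visited so far: [38, 7, 41]
  queue [36, 40] -> pop 36, enqueue [none], visited so far: [38, 7, 41, 36]
  queue [40] -> pop 40, enqueue [none], visited so far: [38, 7, 41, 36, 40]
Result: [38, 7, 41, 36, 40]


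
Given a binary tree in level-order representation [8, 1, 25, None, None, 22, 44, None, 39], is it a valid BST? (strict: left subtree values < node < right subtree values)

Level-order array: [8, 1, 25, None, None, 22, 44, None, 39]
Validate using subtree bounds (lo, hi): at each node, require lo < value < hi,
then recurse left with hi=value and right with lo=value.
Preorder trace (stopping at first violation):
  at node 8 with bounds (-inf, +inf): OK
  at node 1 with bounds (-inf, 8): OK
  at node 25 with bounds (8, +inf): OK
  at node 22 with bounds (8, 25): OK
  at node 39 with bounds (22, 25): VIOLATION
Node 39 violates its bound: not (22 < 39 < 25).
Result: Not a valid BST


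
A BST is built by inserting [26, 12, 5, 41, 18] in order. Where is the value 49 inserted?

Starting tree (level order): [26, 12, 41, 5, 18]
Insertion path: 26 -> 41
Result: insert 49 as right child of 41
Final tree (level order): [26, 12, 41, 5, 18, None, 49]


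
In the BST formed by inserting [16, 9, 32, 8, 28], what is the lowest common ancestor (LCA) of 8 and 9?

Tree insertion order: [16, 9, 32, 8, 28]
Tree (level-order array): [16, 9, 32, 8, None, 28]
In a BST, the LCA of p=8, q=9 is the first node v on the
root-to-leaf path with p <= v <= q (go left if both < v, right if both > v).
Walk from root:
  at 16: both 8 and 9 < 16, go left
  at 9: 8 <= 9 <= 9, this is the LCA
LCA = 9


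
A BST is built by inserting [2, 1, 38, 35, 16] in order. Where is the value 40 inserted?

Starting tree (level order): [2, 1, 38, None, None, 35, None, 16]
Insertion path: 2 -> 38
Result: insert 40 as right child of 38
Final tree (level order): [2, 1, 38, None, None, 35, 40, 16]


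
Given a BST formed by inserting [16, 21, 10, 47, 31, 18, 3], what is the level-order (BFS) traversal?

Tree insertion order: [16, 21, 10, 47, 31, 18, 3]
Tree (level-order array): [16, 10, 21, 3, None, 18, 47, None, None, None, None, 31]
BFS from the root, enqueuing left then right child of each popped node:
  queue [16] -> pop 16, enqueue [10, 21], visited so far: [16]
  queue [10, 21] -> pop 10, enqueue [3], visited so far: [16, 10]
  queue [21, 3] -> pop 21, enqueue [18, 47], visited so far: [16, 10, 21]
  queue [3, 18, 47] -> pop 3, enqueue [none], visited so far: [16, 10, 21, 3]
  queue [18, 47] -> pop 18, enqueue [none], visited so far: [16, 10, 21, 3, 18]
  queue [47] -> pop 47, enqueue [31], visited so far: [16, 10, 21, 3, 18, 47]
  queue [31] -> pop 31, enqueue [none], visited so far: [16, 10, 21, 3, 18, 47, 31]
Result: [16, 10, 21, 3, 18, 47, 31]


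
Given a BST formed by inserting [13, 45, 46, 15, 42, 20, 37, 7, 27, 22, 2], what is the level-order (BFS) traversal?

Tree insertion order: [13, 45, 46, 15, 42, 20, 37, 7, 27, 22, 2]
Tree (level-order array): [13, 7, 45, 2, None, 15, 46, None, None, None, 42, None, None, 20, None, None, 37, 27, None, 22]
BFS from the root, enqueuing left then right child of each popped node:
  queue [13] -> pop 13, enqueue [7, 45], visited so far: [13]
  queue [7, 45] -> pop 7, enqueue [2], visited so far: [13, 7]
  queue [45, 2] -> pop 45, enqueue [15, 46], visited so far: [13, 7, 45]
  queue [2, 15, 46] -> pop 2, enqueue [none], visited so far: [13, 7, 45, 2]
  queue [15, 46] -> pop 15, enqueue [42], visited so far: [13, 7, 45, 2, 15]
  queue [46, 42] -> pop 46, enqueue [none], visited so far: [13, 7, 45, 2, 15, 46]
  queue [42] -> pop 42, enqueue [20], visited so far: [13, 7, 45, 2, 15, 46, 42]
  queue [20] -> pop 20, enqueue [37], visited so far: [13, 7, 45, 2, 15, 46, 42, 20]
  queue [37] -> pop 37, enqueue [27], visited so far: [13, 7, 45, 2, 15, 46, 42, 20, 37]
  queue [27] -> pop 27, enqueue [22], visited so far: [13, 7, 45, 2, 15, 46, 42, 20, 37, 27]
  queue [22] -> pop 22, enqueue [none], visited so far: [13, 7, 45, 2, 15, 46, 42, 20, 37, 27, 22]
Result: [13, 7, 45, 2, 15, 46, 42, 20, 37, 27, 22]


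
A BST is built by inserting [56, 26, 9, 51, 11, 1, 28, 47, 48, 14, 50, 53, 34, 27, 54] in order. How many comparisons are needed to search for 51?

Search path for 51: 56 -> 26 -> 51
Found: True
Comparisons: 3


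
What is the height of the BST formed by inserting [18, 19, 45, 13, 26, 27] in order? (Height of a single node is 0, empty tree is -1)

Insertion order: [18, 19, 45, 13, 26, 27]
Tree (level-order array): [18, 13, 19, None, None, None, 45, 26, None, None, 27]
Compute height bottom-up (empty subtree = -1):
  height(13) = 1 + max(-1, -1) = 0
  height(27) = 1 + max(-1, -1) = 0
  height(26) = 1 + max(-1, 0) = 1
  height(45) = 1 + max(1, -1) = 2
  height(19) = 1 + max(-1, 2) = 3
  height(18) = 1 + max(0, 3) = 4
Height = 4


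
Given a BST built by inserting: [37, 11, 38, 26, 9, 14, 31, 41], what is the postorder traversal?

Tree insertion order: [37, 11, 38, 26, 9, 14, 31, 41]
Tree (level-order array): [37, 11, 38, 9, 26, None, 41, None, None, 14, 31]
Postorder traversal: [9, 14, 31, 26, 11, 41, 38, 37]


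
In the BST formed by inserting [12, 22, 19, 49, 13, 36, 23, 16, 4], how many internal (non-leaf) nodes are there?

Tree built from: [12, 22, 19, 49, 13, 36, 23, 16, 4]
Tree (level-order array): [12, 4, 22, None, None, 19, 49, 13, None, 36, None, None, 16, 23]
Rule: An internal node has at least one child.
Per-node child counts:
  node 12: 2 child(ren)
  node 4: 0 child(ren)
  node 22: 2 child(ren)
  node 19: 1 child(ren)
  node 13: 1 child(ren)
  node 16: 0 child(ren)
  node 49: 1 child(ren)
  node 36: 1 child(ren)
  node 23: 0 child(ren)
Matching nodes: [12, 22, 19, 13, 49, 36]
Count of internal (non-leaf) nodes: 6


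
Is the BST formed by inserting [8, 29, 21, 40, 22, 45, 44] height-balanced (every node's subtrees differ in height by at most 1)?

Tree (level-order array): [8, None, 29, 21, 40, None, 22, None, 45, None, None, 44]
Definition: a tree is height-balanced if, at every node, |h(left) - h(right)| <= 1 (empty subtree has height -1).
Bottom-up per-node check:
  node 22: h_left=-1, h_right=-1, diff=0 [OK], height=0
  node 21: h_left=-1, h_right=0, diff=1 [OK], height=1
  node 44: h_left=-1, h_right=-1, diff=0 [OK], height=0
  node 45: h_left=0, h_right=-1, diff=1 [OK], height=1
  node 40: h_left=-1, h_right=1, diff=2 [FAIL (|-1-1|=2 > 1)], height=2
  node 29: h_left=1, h_right=2, diff=1 [OK], height=3
  node 8: h_left=-1, h_right=3, diff=4 [FAIL (|-1-3|=4 > 1)], height=4
Node 40 violates the condition: |-1 - 1| = 2 > 1.
Result: Not balanced


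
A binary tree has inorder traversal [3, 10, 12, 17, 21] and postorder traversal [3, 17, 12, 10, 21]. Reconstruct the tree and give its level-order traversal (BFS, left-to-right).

Inorder:   [3, 10, 12, 17, 21]
Postorder: [3, 17, 12, 10, 21]
Algorithm: postorder visits root last, so walk postorder right-to-left;
each value is the root of the current inorder slice — split it at that
value, recurse on the right subtree first, then the left.
Recursive splits:
  root=21; inorder splits into left=[3, 10, 12, 17], right=[]
  root=10; inorder splits into left=[3], right=[12, 17]
  root=12; inorder splits into left=[], right=[17]
  root=17; inorder splits into left=[], right=[]
  root=3; inorder splits into left=[], right=[]
Reconstructed level-order: [21, 10, 3, 12, 17]


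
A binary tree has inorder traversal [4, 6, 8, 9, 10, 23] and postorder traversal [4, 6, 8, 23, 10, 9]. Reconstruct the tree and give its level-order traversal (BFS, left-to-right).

Inorder:   [4, 6, 8, 9, 10, 23]
Postorder: [4, 6, 8, 23, 10, 9]
Algorithm: postorder visits root last, so walk postorder right-to-left;
each value is the root of the current inorder slice — split it at that
value, recurse on the right subtree first, then the left.
Recursive splits:
  root=9; inorder splits into left=[4, 6, 8], right=[10, 23]
  root=10; inorder splits into left=[], right=[23]
  root=23; inorder splits into left=[], right=[]
  root=8; inorder splits into left=[4, 6], right=[]
  root=6; inorder splits into left=[4], right=[]
  root=4; inorder splits into left=[], right=[]
Reconstructed level-order: [9, 8, 10, 6, 23, 4]


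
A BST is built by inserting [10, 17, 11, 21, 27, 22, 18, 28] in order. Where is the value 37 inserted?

Starting tree (level order): [10, None, 17, 11, 21, None, None, 18, 27, None, None, 22, 28]
Insertion path: 10 -> 17 -> 21 -> 27 -> 28
Result: insert 37 as right child of 28
Final tree (level order): [10, None, 17, 11, 21, None, None, 18, 27, None, None, 22, 28, None, None, None, 37]


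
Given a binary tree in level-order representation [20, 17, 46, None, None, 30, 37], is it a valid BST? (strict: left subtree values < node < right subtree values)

Level-order array: [20, 17, 46, None, None, 30, 37]
Validate using subtree bounds (lo, hi): at each node, require lo < value < hi,
then recurse left with hi=value and right with lo=value.
Preorder trace (stopping at first violation):
  at node 20 with bounds (-inf, +inf): OK
  at node 17 with bounds (-inf, 20): OK
  at node 46 with bounds (20, +inf): OK
  at node 30 with bounds (20, 46): OK
  at node 37 with bounds (46, +inf): VIOLATION
Node 37 violates its bound: not (46 < 37 < +inf).
Result: Not a valid BST
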